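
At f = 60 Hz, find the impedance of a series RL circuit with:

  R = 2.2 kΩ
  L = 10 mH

Step 1 — Angular frequency: ω = 2π·f = 2π·60 = 377 rad/s.
Step 2 — Component impedances:
  R: Z = R = 2200 Ω
  L: Z = jωL = j·377·0.01 = 0 + j3.77 Ω
Step 3 — Series combination: Z_total = R + L = 2200 + j3.77 Ω = 2200∠0.1° Ω.

Z = 2200 + j3.77 Ω = 2200∠0.1° Ω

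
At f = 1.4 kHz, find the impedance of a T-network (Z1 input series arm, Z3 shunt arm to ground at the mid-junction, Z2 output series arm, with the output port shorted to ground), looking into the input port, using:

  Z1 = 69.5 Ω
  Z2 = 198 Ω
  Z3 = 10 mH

Step 1 — Angular frequency: ω = 2π·f = 2π·1400 = 8796 rad/s.
Step 2 — Component impedances:
  Z1: Z = R = 69.5 Ω
  Z2: Z = R = 198 Ω
  Z3: Z = jωL = j·8796·0.01 = 0 + j87.96 Ω
Step 3 — With the output port shorted to ground, the output series arm Z2 runs from the junction to ground; the shunt arm Z3 also runs from the junction to ground. They appear in parallel: Z3 || Z2 = 32.64 + j73.46 Ω.
Step 4 — Series with input arm Z1: Z_in = Z1 + (Z3 || Z2) = 102.1 + j73.46 Ω = 125.8∠35.7° Ω.

Z = 102.1 + j73.46 Ω = 125.8∠35.7° Ω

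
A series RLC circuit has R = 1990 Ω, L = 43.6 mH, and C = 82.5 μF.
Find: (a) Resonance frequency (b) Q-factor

Step 1 — Resonance condition Im(Z)=0 gives ω₀ = 1/√(LC).
Step 2 — ω₀ = 1/√(0.0436·8.25e-05) = 527.3 rad/s.
Step 3 — f₀ = ω₀/(2π) = 83.92 Hz.
Step 4 — Series Q: Q = ω₀L/R = 527.3·0.0436/1990 = 0.01155.

(a) f₀ = 83.92 Hz  (b) Q = 0.01155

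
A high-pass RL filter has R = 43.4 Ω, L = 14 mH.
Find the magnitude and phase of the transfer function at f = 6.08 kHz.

Step 1 — Angular frequency: ω = 2π·6080 = 3.82e+04 rad/s.
Step 2 — Transfer function: H(jω) = jωL/(R + jωL).
Step 3 — Numerator jωL = j·534.8; denominator R + jωL = 43.4 + j534.8.
Step 4 — H = 0.9935 + j0.08062.
Step 5 — Magnitude: |H| = 0.9967 (-0.0 dB); phase: φ = 4.6°.

|H| = 0.9967 (-0.0 dB), φ = 4.6°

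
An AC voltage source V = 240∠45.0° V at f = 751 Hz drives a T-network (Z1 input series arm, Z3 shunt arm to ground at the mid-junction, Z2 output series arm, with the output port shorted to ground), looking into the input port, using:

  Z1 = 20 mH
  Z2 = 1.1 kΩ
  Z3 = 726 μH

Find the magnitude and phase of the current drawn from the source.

Step 1 — Angular frequency: ω = 2π·f = 2π·751 = 4719 rad/s.
Step 2 — Component impedances:
  Z1: Z = jωL = j·4719·0.02 = 0 + j94.37 Ω
  Z2: Z = R = 1100 Ω
  Z3: Z = jωL = j·4719·0.000726 = 0 + j3.426 Ω
Step 3 — With the output port shorted to ground, the output series arm Z2 runs from the junction to ground; the shunt arm Z3 also runs from the junction to ground. They appear in parallel: Z3 || Z2 = 0.01067 + j3.426 Ω.
Step 4 — Series with input arm Z1: Z_in = Z1 + (Z3 || Z2) = 0.01067 + j97.8 Ω = 97.8∠90.0° Ω.
Step 5 — Source phasor: V = 240∠45.0° V = 169.7 + j169.7 V.
Step 6 — Ohm's law: I = V / Z_total = (169.7 + j169.7) / (0.01067 + j97.8) = 1.735 - j1.735 A.
Step 7 — Convert to polar: |I| = 2.454 A, ∠I = -45.0°.

I = 2.454∠-45.0° A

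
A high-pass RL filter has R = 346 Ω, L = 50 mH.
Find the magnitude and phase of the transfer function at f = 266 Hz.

Step 1 — Angular frequency: ω = 2π·266 = 1671 rad/s.
Step 2 — Transfer function: H(jω) = jωL/(R + jωL).
Step 3 — Numerator jωL = j·83.57; denominator R + jωL = 346 + j83.57.
Step 4 — H = 0.05512 + j0.2282.
Step 5 — Magnitude: |H| = 0.2348 (-12.6 dB); phase: φ = 76.4°.

|H| = 0.2348 (-12.6 dB), φ = 76.4°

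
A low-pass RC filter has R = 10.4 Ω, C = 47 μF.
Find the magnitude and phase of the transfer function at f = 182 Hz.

Step 1 — Angular frequency: ω = 2π·182 = 1144 rad/s.
Step 2 — Transfer function: H(jω) = 1/(1 + jωRC).
Step 3 — Denominator: 1 + jωRC = 1 + j·1144·10.4·4.7e-05 = 1 + j0.559.
Step 4 — H = 0.7619 - j0.4259.
Step 5 — Magnitude: |H| = 0.8729 (-1.2 dB); phase: φ = -29.2°.

|H| = 0.8729 (-1.2 dB), φ = -29.2°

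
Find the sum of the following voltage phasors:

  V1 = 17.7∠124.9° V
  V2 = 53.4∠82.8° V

Step 1 — Convert each phasor to rectangular form:
  V1 = 17.7·(cos(124.9°) + j·sin(124.9°)) = -10.13 + j14.52 V
  V2 = 53.4·(cos(82.8°) + j·sin(82.8°)) = 6.693 + j52.98 V
Step 2 — Sum components: V_total = -3.434 + j67.5 V.
Step 3 — Convert to polar: |V_total| = 67.58 V, ∠V_total = 92.9°.

V_total = 67.58∠92.9° V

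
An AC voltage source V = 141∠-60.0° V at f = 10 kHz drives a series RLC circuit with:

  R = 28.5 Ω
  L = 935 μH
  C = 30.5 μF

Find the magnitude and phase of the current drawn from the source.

Step 1 — Angular frequency: ω = 2π·f = 2π·1e+04 = 6.283e+04 rad/s.
Step 2 — Component impedances:
  R: Z = R = 28.5 Ω
  L: Z = jωL = j·6.283e+04·0.000935 = 0 + j58.75 Ω
  C: Z = 1/(jωC) = -j/(ω·C) = 0 - j0.5218 Ω
Step 3 — Series combination: Z_total = R + L + C = 28.5 + j58.23 Ω = 64.83∠63.9° Ω.
Step 4 — Source phasor: V = 141∠-60.0° V = 70.5 - j122.1 V.
Step 5 — Ohm's law: I = V / Z_total = (70.5 - j122.1) / (28.5 + j58.23) = -1.214 - j1.805 A.
Step 6 — Convert to polar: |I| = 2.175 A, ∠I = -123.9°.

I = 2.175∠-123.9° A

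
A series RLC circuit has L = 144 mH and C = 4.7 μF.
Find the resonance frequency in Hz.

Step 1 — Resonance condition Im(Z)=0 gives ω₀ = 1/√(LC).
Step 2 — ω₀ = 1/√(0.144·4.7e-06) = 1216 rad/s.
Step 3 — f₀ = ω₀/(2π) = 193.5 Hz.

f₀ = 193.5 Hz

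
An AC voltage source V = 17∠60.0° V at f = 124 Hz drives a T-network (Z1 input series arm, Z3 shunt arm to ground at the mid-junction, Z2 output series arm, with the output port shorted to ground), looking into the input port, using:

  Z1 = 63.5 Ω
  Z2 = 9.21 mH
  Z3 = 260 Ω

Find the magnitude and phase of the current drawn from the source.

Step 1 — Angular frequency: ω = 2π·f = 2π·124 = 779.1 rad/s.
Step 2 — Component impedances:
  Z1: Z = R = 63.5 Ω
  Z2: Z = jωL = j·779.1·0.00921 = 0 + j7.176 Ω
  Z3: Z = R = 260 Ω
Step 3 — With the output port shorted to ground, the output series arm Z2 runs from the junction to ground; the shunt arm Z3 also runs from the junction to ground. They appear in parallel: Z3 || Z2 = 0.1979 + j7.17 Ω.
Step 4 — Series with input arm Z1: Z_in = Z1 + (Z3 || Z2) = 63.7 + j7.17 Ω = 64.1∠6.4° Ω.
Step 5 — Source phasor: V = 17∠60.0° V = 8.5 + j14.72 V.
Step 6 — Ohm's law: I = V / Z_total = (8.5 + j14.72) / (63.7 + j7.17) = 0.1575 + j0.2134 A.
Step 7 — Convert to polar: |I| = 0.2652 A, ∠I = 53.6°.

I = 0.2652∠53.6° A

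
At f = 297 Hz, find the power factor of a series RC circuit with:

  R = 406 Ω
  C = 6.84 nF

Step 1 — Angular frequency: ω = 2π·f = 2π·297 = 1866 rad/s.
Step 2 — Component impedances:
  R: Z = R = 406 Ω
  C: Z = 1/(jωC) = -j/(ω·C) = 0 - j7.834e+04 Ω
Step 3 — Series combination: Z_total = R + C = 406 - j7.834e+04 Ω = 7.835e+04∠-89.7° Ω.
Step 4 — Power factor: PF = cos(φ) = Re(Z)/|Z| = 406/7.835e+04 = 0.005182.
Step 5 — Type: Im(Z) = -7.834e+04 ⇒ leading (phase φ = -89.7°).

PF = 0.005182 (leading, φ = -89.7°)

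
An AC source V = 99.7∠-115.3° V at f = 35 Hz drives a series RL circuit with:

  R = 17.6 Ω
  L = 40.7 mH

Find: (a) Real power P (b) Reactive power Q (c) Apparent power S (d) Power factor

Step 1 — Angular frequency: ω = 2π·f = 2π·35 = 219.9 rad/s.
Step 2 — Component impedances:
  R: Z = R = 17.6 Ω
  L: Z = jωL = j·219.9·0.0407 = 0 + j8.95 Ω
Step 3 — Series combination: Z_total = R + L = 17.6 + j8.95 Ω = 19.75∠27.0° Ω.
Step 4 — Source phasor: V = 99.7∠-115.3° V = -42.61 - j90.14 V.
Step 5 — Current: I = V / Z = -3.993 - j3.091 A = 5.049∠-142.3° A.
Step 6 — Complex power: S = V·I* = 448.7 + j228.2 VA.
Step 7 — Real power: P = Re(S) = 448.7 W.
Step 8 — Reactive power: Q = Im(S) = 228.2 VAR.
Step 9 — Apparent power: |S| = 503.4 VA.
Step 10 — Power factor: PF = P/|S| = 0.8914 (lagging).

(a) P = 448.7 W  (b) Q = 228.2 VAR  (c) S = 503.4 VA  (d) PF = 0.8914 (lagging)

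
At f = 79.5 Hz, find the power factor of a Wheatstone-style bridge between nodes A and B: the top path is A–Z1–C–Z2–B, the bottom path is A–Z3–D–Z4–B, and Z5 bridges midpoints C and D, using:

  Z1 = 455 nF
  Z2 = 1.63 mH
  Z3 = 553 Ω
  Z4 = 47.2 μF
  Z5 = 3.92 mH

Step 1 — Angular frequency: ω = 2π·f = 2π·79.5 = 499.5 rad/s.
Step 2 — Component impedances:
  Z1: Z = 1/(jωC) = -j/(ω·C) = 0 - j4400 Ω
  Z2: Z = jωL = j·499.5·0.00163 = 0 + j0.8142 Ω
  Z3: Z = R = 553 Ω
  Z4: Z = 1/(jωC) = -j/(ω·C) = 0 - j42.41 Ω
  Z5: Z = jωL = j·499.5·0.00392 = 0 + j1.958 Ω
Step 3 — Bridge requires nodal analysis (the Z5 bridge couples midpoints C and D, so the two paths cannot be reduced to a simple series/parallel combination). Setting node B to ground and injecting 1 A at node A, the 3-node admittance system at A, C, D solves to V_A = Z_AB = 544.9 - j65.55 Ω = 548.8∠-6.9° Ω.
Step 4 — Power factor: PF = cos(φ) = Re(Z)/|Z| = 544.91/548.84 = 0.9928.
Step 5 — Type: Im(Z) = -65.55 ⇒ leading (phase φ = -6.9°).

PF = 0.9928 (leading, φ = -6.9°)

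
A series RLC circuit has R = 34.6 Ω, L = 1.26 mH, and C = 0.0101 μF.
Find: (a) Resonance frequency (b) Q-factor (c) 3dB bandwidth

Step 1 — Resonance: ω₀ = 1/√(LC) = 1/√(0.00126·1.01e-08) = 2.803e+05 rad/s.
Step 2 — f₀ = ω₀/(2π) = 4.461e+04 Hz.
Step 3 — Series Q: Q = ω₀L/R = 2.803e+05·0.00126/34.6 = 10.21.
Step 4 — Bandwidth: Δω = ω₀/Q = 2.746e+04 rad/s; BW = Δω/(2π) = 4370 Hz.

(a) f₀ = 4.461e+04 Hz  (b) Q = 10.21  (c) BW = 4370 Hz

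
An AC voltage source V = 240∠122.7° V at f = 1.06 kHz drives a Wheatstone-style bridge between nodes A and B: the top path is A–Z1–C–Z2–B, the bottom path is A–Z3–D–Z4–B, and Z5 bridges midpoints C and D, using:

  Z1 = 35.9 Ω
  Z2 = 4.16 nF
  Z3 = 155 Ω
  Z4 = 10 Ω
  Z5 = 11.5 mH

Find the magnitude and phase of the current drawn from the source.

Step 1 — Angular frequency: ω = 2π·f = 2π·1060 = 6660 rad/s.
Step 2 — Component impedances:
  Z1: Z = R = 35.9 Ω
  Z2: Z = 1/(jωC) = -j/(ω·C) = 0 - j3.609e+04 Ω
  Z3: Z = R = 155 Ω
  Z4: Z = R = 10 Ω
  Z5: Z = jωL = j·6660·0.0115 = 0 + j76.59 Ω
Step 3 — Bridge requires nodal analysis (the Z5 bridge couples midpoints C and D, so the two paths cannot be reduced to a simple series/parallel combination). Setting node B to ground and injecting 1 A at node A, the 3-node admittance system at A, C, D solves to V_A = Z_AB = 56.69 + j43.54 Ω = 71.49∠37.5° Ω.
Step 4 — Source phasor: V = 240∠122.7° V = -129.7 + j202 V.
Step 5 — Ohm's law: I = V / Z_total = (-129.7 + j202) / (56.69 + j43.54) = 0.2825 + j3.345 A.
Step 6 — Convert to polar: |I| = 3.357 A, ∠I = 85.2°.

I = 3.357∠85.2° A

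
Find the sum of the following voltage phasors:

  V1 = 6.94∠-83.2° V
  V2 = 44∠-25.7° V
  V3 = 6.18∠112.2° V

Step 1 — Convert each phasor to rectangular form:
  V1 = 6.94·(cos(-83.2°) + j·sin(-83.2°)) = 0.8217 - j6.891 V
  V2 = 44·(cos(-25.7°) + j·sin(-25.7°)) = 39.65 - j19.08 V
  V3 = 6.18·(cos(112.2°) + j·sin(112.2°)) = -2.335 + j5.722 V
Step 2 — Sum components: V_total = 38.13 - j20.25 V.
Step 3 — Convert to polar: |V_total| = 43.18 V, ∠V_total = -28.0°.

V_total = 43.18∠-28.0° V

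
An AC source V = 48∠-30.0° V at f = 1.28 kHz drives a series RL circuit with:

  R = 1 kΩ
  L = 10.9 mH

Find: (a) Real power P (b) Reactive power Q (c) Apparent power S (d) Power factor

Step 1 — Angular frequency: ω = 2π·f = 2π·1280 = 8042 rad/s.
Step 2 — Component impedances:
  R: Z = R = 1000 Ω
  L: Z = jωL = j·8042·0.0109 = 0 + j87.66 Ω
Step 3 — Series combination: Z_total = R + L = 1000 + j87.66 Ω = 1004∠5.0° Ω.
Step 4 — Source phasor: V = 48∠-30.0° V = 41.57 - j24 V.
Step 5 — Current: I = V / Z = 0.03916 - j0.02743 A = 0.04782∠-35.0° A.
Step 6 — Complex power: S = V·I* = 2.286 + j0.2004 VA.
Step 7 — Real power: P = Re(S) = 2.286 W.
Step 8 — Reactive power: Q = Im(S) = 0.2004 VAR.
Step 9 — Apparent power: |S| = 2.295 VA.
Step 10 — Power factor: PF = P/|S| = 0.9962 (lagging).

(a) P = 2.286 W  (b) Q = 0.2004 VAR  (c) S = 2.295 VA  (d) PF = 0.9962 (lagging)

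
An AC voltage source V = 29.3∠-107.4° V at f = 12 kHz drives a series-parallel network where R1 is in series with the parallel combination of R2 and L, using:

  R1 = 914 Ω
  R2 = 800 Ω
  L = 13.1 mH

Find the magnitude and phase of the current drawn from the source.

Step 1 — Angular frequency: ω = 2π·f = 2π·1.2e+04 = 7.54e+04 rad/s.
Step 2 — Component impedances:
  R1: Z = R = 914 Ω
  R2: Z = R = 800 Ω
  L: Z = jωL = j·7.54e+04·0.0131 = 0 + j987.7 Ω
Step 3 — Parallel branch: R2 || L = 1/(1/R2 + 1/L) = 483.1 + j391.3 Ω.
Step 4 — Series with R1: Z_total = R1 + (R2 || L) = 1397 + j391.3 Ω = 1451∠15.6° Ω.
Step 5 — Source phasor: V = 29.3∠-107.4° V = -8.762 - j27.96 V.
Step 6 — Ohm's law: I = V / Z_total = (-8.762 - j27.96) / (1397 + j391.3) = -0.01101 - j0.01693 A.
Step 7 — Convert to polar: |I| = 0.0202 A, ∠I = -123.0°.

I = 0.0202∠-123.0° A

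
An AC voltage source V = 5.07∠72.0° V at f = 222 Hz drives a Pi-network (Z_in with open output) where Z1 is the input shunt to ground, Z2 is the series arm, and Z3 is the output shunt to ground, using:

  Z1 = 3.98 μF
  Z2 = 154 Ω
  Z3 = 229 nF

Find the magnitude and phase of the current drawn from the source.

Step 1 — Angular frequency: ω = 2π·f = 2π·222 = 1395 rad/s.
Step 2 — Component impedances:
  Z1: Z = 1/(jωC) = -j/(ω·C) = 0 - j180.1 Ω
  Z2: Z = R = 154 Ω
  Z3: Z = 1/(jωC) = -j/(ω·C) = 0 - j3131 Ω
Step 3 — With open output, the series arm Z2 and the output shunt Z3 appear in series to ground: Z2 + Z3 = 154 - j3131 Ω.
Step 4 — Parallel with input shunt Z1: Z_in = Z1 || (Z2 + Z3) = 0.4549 - j170.4 Ω = 170.4∠-89.8° Ω.
Step 5 — Source phasor: V = 5.07∠72.0° V = 1.567 + j4.822 V.
Step 6 — Ohm's law: I = V / Z_total = (1.567 + j4.822) / (0.4549 - j170.4) = -0.02828 + j0.009273 A.
Step 7 — Convert to polar: |I| = 0.02976 A, ∠I = 161.8°.

I = 0.02976∠161.8° A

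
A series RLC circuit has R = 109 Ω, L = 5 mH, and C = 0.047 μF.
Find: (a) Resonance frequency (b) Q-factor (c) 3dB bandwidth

Step 1 — Resonance: ω₀ = 1/√(LC) = 1/√(0.005·4.7e-08) = 6.523e+04 rad/s.
Step 2 — f₀ = ω₀/(2π) = 1.038e+04 Hz.
Step 3 — Series Q: Q = ω₀L/R = 6.523e+04·0.005/109 = 2.992.
Step 4 — Bandwidth: Δω = ω₀/Q = 2.18e+04 rad/s; BW = Δω/(2π) = 3470 Hz.

(a) f₀ = 1.038e+04 Hz  (b) Q = 2.992  (c) BW = 3470 Hz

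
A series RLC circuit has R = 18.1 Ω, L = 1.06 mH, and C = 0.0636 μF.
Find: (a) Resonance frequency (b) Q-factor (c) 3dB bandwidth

Step 1 — Resonance: ω₀ = 1/√(LC) = 1/√(0.00106·6.36e-08) = 1.218e+05 rad/s.
Step 2 — f₀ = ω₀/(2π) = 1.938e+04 Hz.
Step 3 — Series Q: Q = ω₀L/R = 1.218e+05·0.00106/18.1 = 7.133.
Step 4 — Bandwidth: Δω = ω₀/Q = 1.708e+04 rad/s; BW = Δω/(2π) = 2718 Hz.

(a) f₀ = 1.938e+04 Hz  (b) Q = 7.133  (c) BW = 2718 Hz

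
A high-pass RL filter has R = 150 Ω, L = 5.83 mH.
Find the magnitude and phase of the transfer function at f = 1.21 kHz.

Step 1 — Angular frequency: ω = 2π·1210 = 7603 rad/s.
Step 2 — Transfer function: H(jω) = jωL/(R + jωL).
Step 3 — Numerator jωL = j·44.32; denominator R + jωL = 150 + j44.32.
Step 4 — H = 0.0803 + j0.2718.
Step 5 — Magnitude: |H| = 0.2834 (-11.0 dB); phase: φ = 73.5°.

|H| = 0.2834 (-11.0 dB), φ = 73.5°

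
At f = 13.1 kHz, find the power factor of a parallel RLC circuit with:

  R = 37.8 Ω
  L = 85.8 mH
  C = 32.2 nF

Step 1 — Angular frequency: ω = 2π·f = 2π·1.31e+04 = 8.231e+04 rad/s.
Step 2 — Component impedances:
  R: Z = R = 37.8 Ω
  L: Z = jωL = j·8.231e+04·0.0858 = 0 + j7062 Ω
  C: Z = 1/(jωC) = -j/(ω·C) = 0 - j377.3 Ω
Step 3 — Parallel combination: 1/Z_total = 1/R + 1/L + 1/C; Z_total = 37.46 - j3.553 Ω = 37.63∠-5.4° Ω.
Step 4 — Power factor: PF = cos(φ) = Re(Z)/|Z| = 37.46/37.63 = 0.9955.
Step 5 — Type: Im(Z) = -3.553 ⇒ leading (phase φ = -5.4°).

PF = 0.9955 (leading, φ = -5.4°)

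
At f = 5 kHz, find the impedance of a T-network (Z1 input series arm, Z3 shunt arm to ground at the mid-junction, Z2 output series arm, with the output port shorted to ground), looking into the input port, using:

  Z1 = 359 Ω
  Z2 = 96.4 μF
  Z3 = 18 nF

Step 1 — Angular frequency: ω = 2π·f = 2π·5000 = 3.142e+04 rad/s.
Step 2 — Component impedances:
  Z1: Z = R = 359 Ω
  Z2: Z = 1/(jωC) = -j/(ω·C) = 0 - j0.3302 Ω
  Z3: Z = 1/(jωC) = -j/(ω·C) = 0 - j1768 Ω
Step 3 — With the output port shorted to ground, the output series arm Z2 runs from the junction to ground; the shunt arm Z3 also runs from the junction to ground. They appear in parallel: Z3 || Z2 = 0 - j0.3301 Ω.
Step 4 — Series with input arm Z1: Z_in = Z1 + (Z3 || Z2) = 359 - j0.3301 Ω = 359∠-0.1° Ω.

Z = 359 - j0.3301 Ω = 359∠-0.1° Ω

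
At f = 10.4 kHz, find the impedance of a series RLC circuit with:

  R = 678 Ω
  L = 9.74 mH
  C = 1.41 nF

Step 1 — Angular frequency: ω = 2π·f = 2π·1.04e+04 = 6.535e+04 rad/s.
Step 2 — Component impedances:
  R: Z = R = 678 Ω
  L: Z = jωL = j·6.535e+04·0.00974 = 0 + j636.5 Ω
  C: Z = 1/(jωC) = -j/(ω·C) = 0 - j1.085e+04 Ω
Step 3 — Series combination: Z_total = R + L + C = 678 - j1.022e+04 Ω = 1.024e+04∠-86.2° Ω.

Z = 678 - j1.022e+04 Ω = 1.024e+04∠-86.2° Ω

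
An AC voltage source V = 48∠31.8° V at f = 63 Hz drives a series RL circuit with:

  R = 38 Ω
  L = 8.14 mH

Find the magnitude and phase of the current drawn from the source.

Step 1 — Angular frequency: ω = 2π·f = 2π·63 = 395.8 rad/s.
Step 2 — Component impedances:
  R: Z = R = 38 Ω
  L: Z = jωL = j·395.8·0.00814 = 0 + j3.222 Ω
Step 3 — Series combination: Z_total = R + L = 38 + j3.222 Ω = 38.14∠4.8° Ω.
Step 4 — Source phasor: V = 48∠31.8° V = 40.79 + j25.29 V.
Step 5 — Ohm's law: I = V / Z_total = (40.79 + j25.29) / (38 + j3.222) = 1.122 + j0.5705 A.
Step 6 — Convert to polar: |I| = 1.259 A, ∠I = 27.0°.

I = 1.259∠27.0° A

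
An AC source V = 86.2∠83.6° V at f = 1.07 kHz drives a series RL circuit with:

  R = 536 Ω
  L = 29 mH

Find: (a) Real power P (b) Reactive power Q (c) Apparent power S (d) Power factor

Step 1 — Angular frequency: ω = 2π·f = 2π·1070 = 6723 rad/s.
Step 2 — Component impedances:
  R: Z = R = 536 Ω
  L: Z = jωL = j·6723·0.029 = 0 + j195 Ω
Step 3 — Series combination: Z_total = R + L = 536 + j195 Ω = 570.4∠20.0° Ω.
Step 4 — Source phasor: V = 86.2∠83.6° V = 9.609 + j85.66 V.
Step 5 — Current: I = V / Z = 0.06717 + j0.1354 A = 0.1511∠63.6° A.
Step 6 — Complex power: S = V·I* = 12.24 + j4.453 VA.
Step 7 — Real power: P = Re(S) = 12.24 W.
Step 8 — Reactive power: Q = Im(S) = 4.453 VAR.
Step 9 — Apparent power: |S| = 13.03 VA.
Step 10 — Power factor: PF = P/|S| = 0.9398 (lagging).

(a) P = 12.24 W  (b) Q = 4.453 VAR  (c) S = 13.03 VA  (d) PF = 0.9398 (lagging)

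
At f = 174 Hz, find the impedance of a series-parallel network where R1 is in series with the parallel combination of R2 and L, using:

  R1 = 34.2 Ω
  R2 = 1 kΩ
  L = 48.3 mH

Step 1 — Angular frequency: ω = 2π·f = 2π·174 = 1093 rad/s.
Step 2 — Component impedances:
  R1: Z = R = 34.2 Ω
  R2: Z = R = 1000 Ω
  L: Z = jωL = j·1093·0.0483 = 0 + j52.81 Ω
Step 3 — Parallel branch: R2 || L = 1/(1/R2 + 1/L) = 2.781 + j52.66 Ω.
Step 4 — Series with R1: Z_total = R1 + (R2 || L) = 36.98 + j52.66 Ω = 64.35∠54.9° Ω.

Z = 36.98 + j52.66 Ω = 64.35∠54.9° Ω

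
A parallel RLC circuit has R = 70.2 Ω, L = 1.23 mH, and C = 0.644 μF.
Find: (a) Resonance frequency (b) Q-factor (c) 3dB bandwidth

Step 1 — Resonance: ω₀ = 1/√(LC) = 1/√(0.00123·6.44e-07) = 3.553e+04 rad/s.
Step 2 — f₀ = ω₀/(2π) = 5655 Hz.
Step 3 — Parallel Q: Q = R/(ω₀L) = 70.2/(3.553e+04·0.00123) = 1.606.
Step 4 — Bandwidth: Δω = ω₀/Q = 2.212e+04 rad/s; BW = Δω/(2π) = 3520 Hz.

(a) f₀ = 5655 Hz  (b) Q = 1.606  (c) BW = 3520 Hz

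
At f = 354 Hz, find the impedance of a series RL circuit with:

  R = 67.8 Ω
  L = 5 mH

Step 1 — Angular frequency: ω = 2π·f = 2π·354 = 2224 rad/s.
Step 2 — Component impedances:
  R: Z = R = 67.8 Ω
  L: Z = jωL = j·2224·0.005 = 0 + j11.12 Ω
Step 3 — Series combination: Z_total = R + L = 67.8 + j11.12 Ω = 68.71∠9.3° Ω.

Z = 67.8 + j11.12 Ω = 68.71∠9.3° Ω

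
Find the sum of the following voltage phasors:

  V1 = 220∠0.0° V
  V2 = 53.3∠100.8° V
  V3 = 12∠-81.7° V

Step 1 — Convert each phasor to rectangular form:
  V1 = 220·(cos(0.0°) + j·sin(0.0°)) = 220 V
  V2 = 53.3·(cos(100.8°) + j·sin(100.8°)) = -9.987 + j52.36 V
  V3 = 12·(cos(-81.7°) + j·sin(-81.7°)) = 1.732 - j11.87 V
Step 2 — Sum components: V_total = 211.7 + j40.48 V.
Step 3 — Convert to polar: |V_total| = 215.6 V, ∠V_total = 10.8°.

V_total = 215.6∠10.8° V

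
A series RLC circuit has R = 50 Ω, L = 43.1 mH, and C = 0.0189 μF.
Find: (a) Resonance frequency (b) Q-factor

Step 1 — Resonance condition Im(Z)=0 gives ω₀ = 1/√(LC).
Step 2 — ω₀ = 1/√(0.0431·1.89e-08) = 3.504e+04 rad/s.
Step 3 — f₀ = ω₀/(2π) = 5576 Hz.
Step 4 — Series Q: Q = ω₀L/R = 3.504e+04·0.0431/50 = 30.2.

(a) f₀ = 5576 Hz  (b) Q = 30.2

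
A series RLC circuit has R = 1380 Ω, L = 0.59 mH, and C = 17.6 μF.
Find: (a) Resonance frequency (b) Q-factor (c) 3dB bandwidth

Step 1 — Resonance: ω₀ = 1/√(LC) = 1/√(0.00059·1.76e-05) = 9813 rad/s.
Step 2 — f₀ = ω₀/(2π) = 1562 Hz.
Step 3 — Series Q: Q = ω₀L/R = 9813·0.00059/1380 = 0.004196.
Step 4 — Bandwidth: Δω = ω₀/Q = 2.339e+06 rad/s; BW = Δω/(2π) = 3.723e+05 Hz.

(a) f₀ = 1562 Hz  (b) Q = 0.004196  (c) BW = 3.723e+05 Hz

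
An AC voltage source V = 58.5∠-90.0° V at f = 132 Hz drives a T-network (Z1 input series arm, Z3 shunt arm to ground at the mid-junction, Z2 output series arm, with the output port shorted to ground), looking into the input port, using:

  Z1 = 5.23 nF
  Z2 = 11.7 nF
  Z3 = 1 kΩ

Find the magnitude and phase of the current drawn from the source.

Step 1 — Angular frequency: ω = 2π·f = 2π·132 = 829.4 rad/s.
Step 2 — Component impedances:
  Z1: Z = 1/(jωC) = -j/(ω·C) = 0 - j2.305e+05 Ω
  Z2: Z = 1/(jωC) = -j/(ω·C) = 0 - j1.031e+05 Ω
  Z3: Z = R = 1000 Ω
Step 3 — With the output port shorted to ground, the output series arm Z2 runs from the junction to ground; the shunt arm Z3 also runs from the junction to ground. They appear in parallel: Z3 || Z2 = 999.9 - j9.703 Ω.
Step 4 — Series with input arm Z1: Z_in = Z1 + (Z3 || Z2) = 999.9 - j2.305e+05 Ω = 2.306e+05∠-89.8° Ω.
Step 5 — Source phasor: V = 58.5∠-90.0° V = 0 - j58.5 V.
Step 6 — Ohm's law: I = V / Z_total = (0 - j58.5) / (999.9 - j2.305e+05) = 0.0002537 - j1.1e-06 A.
Step 7 — Convert to polar: |I| = 0.0002537 A, ∠I = -0.2°.

I = 0.0002537∠-0.2° A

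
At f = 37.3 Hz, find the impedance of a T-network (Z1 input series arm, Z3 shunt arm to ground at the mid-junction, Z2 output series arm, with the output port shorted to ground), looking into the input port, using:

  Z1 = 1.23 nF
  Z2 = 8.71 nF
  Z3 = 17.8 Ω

Step 1 — Angular frequency: ω = 2π·f = 2π·37.3 = 234.4 rad/s.
Step 2 — Component impedances:
  Z1: Z = 1/(jωC) = -j/(ω·C) = 0 - j3.469e+06 Ω
  Z2: Z = 1/(jωC) = -j/(ω·C) = 0 - j4.899e+05 Ω
  Z3: Z = R = 17.8 Ω
Step 3 — With the output port shorted to ground, the output series arm Z2 runs from the junction to ground; the shunt arm Z3 also runs from the junction to ground. They appear in parallel: Z3 || Z2 = 17.8 - j0.0006468 Ω.
Step 4 — Series with input arm Z1: Z_in = Z1 + (Z3 || Z2) = 17.8 - j3.469e+06 Ω = 3.469e+06∠-90.0° Ω.

Z = 17.8 - j3.469e+06 Ω = 3.469e+06∠-90.0° Ω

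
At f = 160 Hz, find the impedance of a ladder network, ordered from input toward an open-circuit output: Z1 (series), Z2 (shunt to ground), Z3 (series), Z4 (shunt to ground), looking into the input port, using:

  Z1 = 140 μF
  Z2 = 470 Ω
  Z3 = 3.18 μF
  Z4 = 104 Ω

Step 1 — Angular frequency: ω = 2π·f = 2π·160 = 1005 rad/s.
Step 2 — Component impedances:
  Z1: Z = 1/(jωC) = -j/(ω·C) = 0 - j7.105 Ω
  Z2: Z = R = 470 Ω
  Z3: Z = 1/(jωC) = -j/(ω·C) = 0 - j312.8 Ω
  Z4: Z = R = 104 Ω
Step 3 — Ladder network (open output): work backward from the far end, alternating series and parallel combinations. Z_in = 173.3 - j168.8 Ω = 241.9∠-44.3° Ω.

Z = 173.3 - j168.8 Ω = 241.9∠-44.3° Ω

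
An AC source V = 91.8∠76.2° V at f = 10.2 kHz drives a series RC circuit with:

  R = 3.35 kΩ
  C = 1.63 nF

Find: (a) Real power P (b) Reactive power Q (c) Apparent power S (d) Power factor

Step 1 — Angular frequency: ω = 2π·f = 2π·1.02e+04 = 6.409e+04 rad/s.
Step 2 — Component impedances:
  R: Z = R = 3350 Ω
  C: Z = 1/(jωC) = -j/(ω·C) = 0 - j9573 Ω
Step 3 — Series combination: Z_total = R + C = 3350 - j9573 Ω = 1.014e+04∠-70.7° Ω.
Step 4 — Source phasor: V = 91.8∠76.2° V = 21.9 + j89.15 V.
Step 5 — Current: I = V / Z = -0.007584 + j0.004941 A = 0.009052∠146.9° A.
Step 6 — Complex power: S = V·I* = 0.2745 - j0.7843 VA.
Step 7 — Real power: P = Re(S) = 0.2745 W.
Step 8 — Reactive power: Q = Im(S) = -0.7843 VAR.
Step 9 — Apparent power: |S| = 0.8309 VA.
Step 10 — Power factor: PF = P/|S| = 0.3303 (leading).

(a) P = 0.2745 W  (b) Q = -0.7843 VAR  (c) S = 0.8309 VA  (d) PF = 0.3303 (leading)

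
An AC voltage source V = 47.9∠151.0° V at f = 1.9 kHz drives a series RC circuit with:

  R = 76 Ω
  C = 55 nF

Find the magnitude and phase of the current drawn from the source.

Step 1 — Angular frequency: ω = 2π·f = 2π·1900 = 1.194e+04 rad/s.
Step 2 — Component impedances:
  R: Z = R = 76 Ω
  C: Z = 1/(jωC) = -j/(ω·C) = 0 - j1523 Ω
Step 3 — Series combination: Z_total = R + C = 76 - j1523 Ω = 1525∠-87.1° Ω.
Step 4 — Source phasor: V = 47.9∠151.0° V = -41.89 + j23.22 V.
Step 5 — Ohm's law: I = V / Z_total = (-41.89 + j23.22) / (76 - j1523) = -0.01658 - j0.02668 A.
Step 6 — Convert to polar: |I| = 0.03141 A, ∠I = -121.9°.

I = 0.03141∠-121.9° A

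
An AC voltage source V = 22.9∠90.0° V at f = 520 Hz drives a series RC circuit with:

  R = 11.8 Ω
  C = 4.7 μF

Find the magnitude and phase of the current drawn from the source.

Step 1 — Angular frequency: ω = 2π·f = 2π·520 = 3267 rad/s.
Step 2 — Component impedances:
  R: Z = R = 11.8 Ω
  C: Z = 1/(jωC) = -j/(ω·C) = 0 - j65.12 Ω
Step 3 — Series combination: Z_total = R + C = 11.8 - j65.12 Ω = 66.18∠-79.7° Ω.
Step 4 — Source phasor: V = 22.9∠90.0° V = 0 + j22.9 V.
Step 5 — Ohm's law: I = V / Z_total = (0 + j22.9) / (11.8 - j65.12) = -0.3405 + j0.06169 A.
Step 6 — Convert to polar: |I| = 0.346 A, ∠I = 169.7°.

I = 0.346∠169.7° A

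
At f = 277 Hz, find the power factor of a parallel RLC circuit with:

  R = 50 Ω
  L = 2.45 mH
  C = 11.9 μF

Step 1 — Angular frequency: ω = 2π·f = 2π·277 = 1740 rad/s.
Step 2 — Component impedances:
  R: Z = R = 50 Ω
  L: Z = jωL = j·1740·0.00245 = 0 + j4.264 Ω
  C: Z = 1/(jωC) = -j/(ω·C) = 0 - j48.28 Ω
Step 3 — Parallel combination: 1/Z_total = 1/R + 1/L + 1/C; Z_total = 0.4337 + j4.637 Ω = 4.657∠84.7° Ω.
Step 4 — Power factor: PF = cos(φ) = Re(Z)/|Z| = 0.43372/4.6568 = 0.09314.
Step 5 — Type: Im(Z) = 4.637 ⇒ lagging (phase φ = 84.7°).

PF = 0.09314 (lagging, φ = 84.7°)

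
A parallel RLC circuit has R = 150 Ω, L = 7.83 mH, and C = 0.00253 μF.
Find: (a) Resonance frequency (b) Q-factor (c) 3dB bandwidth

Step 1 — Resonance: ω₀ = 1/√(LC) = 1/√(0.00783·2.53e-09) = 2.247e+05 rad/s.
Step 2 — f₀ = ω₀/(2π) = 3.576e+04 Hz.
Step 3 — Parallel Q: Q = R/(ω₀L) = 150/(2.247e+05·0.00783) = 0.08526.
Step 4 — Bandwidth: Δω = ω₀/Q = 2.635e+06 rad/s; BW = Δω/(2π) = 4.194e+05 Hz.

(a) f₀ = 3.576e+04 Hz  (b) Q = 0.08526  (c) BW = 4.194e+05 Hz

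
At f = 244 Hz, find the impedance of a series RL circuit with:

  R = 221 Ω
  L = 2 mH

Step 1 — Angular frequency: ω = 2π·f = 2π·244 = 1533 rad/s.
Step 2 — Component impedances:
  R: Z = R = 221 Ω
  L: Z = jωL = j·1533·0.002 = 0 + j3.066 Ω
Step 3 — Series combination: Z_total = R + L = 221 + j3.066 Ω = 221∠0.8° Ω.

Z = 221 + j3.066 Ω = 221∠0.8° Ω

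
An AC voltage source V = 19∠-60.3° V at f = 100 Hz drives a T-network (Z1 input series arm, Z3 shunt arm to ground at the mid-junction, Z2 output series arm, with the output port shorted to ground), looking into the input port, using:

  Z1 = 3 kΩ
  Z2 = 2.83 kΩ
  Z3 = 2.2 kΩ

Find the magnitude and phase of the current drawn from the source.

Step 1 — Angular frequency: ω = 2π·f = 2π·100 = 628.3 rad/s.
Step 2 — Component impedances:
  Z1: Z = R = 3000 Ω
  Z2: Z = R = 2830 Ω
  Z3: Z = R = 2200 Ω
Step 3 — With the output port shorted to ground, the output series arm Z2 runs from the junction to ground; the shunt arm Z3 also runs from the junction to ground. They appear in parallel: Z3 || Z2 = 1238 Ω.
Step 4 — Series with input arm Z1: Z_in = Z1 + (Z3 || Z2) = 4238 Ω = 4238∠0.0° Ω.
Step 5 — Source phasor: V = 19∠-60.3° V = 9.414 - j16.5 V.
Step 6 — Ohm's law: I = V / Z_total = (9.414 - j16.5) / (4238) = 0.002221 - j0.003894 A.
Step 7 — Convert to polar: |I| = 0.004483 A, ∠I = -60.3°.

I = 0.004483∠-60.3° A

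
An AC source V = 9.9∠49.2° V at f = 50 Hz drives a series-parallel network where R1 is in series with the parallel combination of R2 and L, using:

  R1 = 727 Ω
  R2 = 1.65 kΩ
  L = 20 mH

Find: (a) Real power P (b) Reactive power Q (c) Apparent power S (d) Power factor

Step 1 — Angular frequency: ω = 2π·f = 2π·50 = 314.2 rad/s.
Step 2 — Component impedances:
  R1: Z = R = 727 Ω
  R2: Z = R = 1650 Ω
  L: Z = jωL = j·314.2·0.02 = 0 + j6.283 Ω
Step 3 — Parallel branch: R2 || L = 1/(1/R2 + 1/L) = 0.02393 + j6.283 Ω.
Step 4 — Series with R1: Z_total = R1 + (R2 || L) = 727 + j6.283 Ω = 727.1∠0.5° Ω.
Step 5 — Source phasor: V = 9.9∠49.2° V = 6.469 + j7.494 V.
Step 6 — Current: I = V / Z = 0.008986 + j0.01023 A = 0.01362∠48.7° A.
Step 7 — Complex power: S = V·I* = 0.1348 + j0.001165 VA.
Step 8 — Real power: P = Re(S) = 0.1348 W.
Step 9 — Reactive power: Q = Im(S) = 0.001165 VAR.
Step 10 — Apparent power: |S| = 0.1348 VA.
Step 11 — Power factor: PF = P/|S| = 1 (lagging).

(a) P = 0.1348 W  (b) Q = 0.001165 VAR  (c) S = 0.1348 VA  (d) PF = 1 (lagging)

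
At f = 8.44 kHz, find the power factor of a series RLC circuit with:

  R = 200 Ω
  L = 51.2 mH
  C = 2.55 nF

Step 1 — Angular frequency: ω = 2π·f = 2π·8440 = 5.303e+04 rad/s.
Step 2 — Component impedances:
  R: Z = R = 200 Ω
  L: Z = jωL = j·5.303e+04·0.0512 = 0 + j2715 Ω
  C: Z = 1/(jωC) = -j/(ω·C) = 0 - j7395 Ω
Step 3 — Series combination: Z_total = R + L + C = 200 - j4680 Ω = 4684∠-87.6° Ω.
Step 4 — Power factor: PF = cos(φ) = Re(Z)/|Z| = 200/4684 = 0.0427.
Step 5 — Type: Im(Z) = -4680 ⇒ leading (phase φ = -87.6°).

PF = 0.0427 (leading, φ = -87.6°)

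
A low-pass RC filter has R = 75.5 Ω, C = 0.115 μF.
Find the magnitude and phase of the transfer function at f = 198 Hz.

Step 1 — Angular frequency: ω = 2π·198 = 1244 rad/s.
Step 2 — Transfer function: H(jω) = 1/(1 + jωRC).
Step 3 — Denominator: 1 + jωRC = 1 + j·1244·75.5·1.15e-07 = 1 + j0.0108.
Step 4 — H = 0.9999 - j0.0108.
Step 5 — Magnitude: |H| = 0.9999 (-0.0 dB); phase: φ = -0.6°.

|H| = 0.9999 (-0.0 dB), φ = -0.6°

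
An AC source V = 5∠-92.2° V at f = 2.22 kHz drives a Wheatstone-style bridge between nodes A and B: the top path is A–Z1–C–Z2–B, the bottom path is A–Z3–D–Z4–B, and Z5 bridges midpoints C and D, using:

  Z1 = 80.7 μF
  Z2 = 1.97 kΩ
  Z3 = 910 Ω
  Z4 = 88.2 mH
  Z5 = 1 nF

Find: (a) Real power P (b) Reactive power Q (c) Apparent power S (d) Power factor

Step 1 — Angular frequency: ω = 2π·f = 2π·2220 = 1.395e+04 rad/s.
Step 2 — Component impedances:
  Z1: Z = 1/(jωC) = -j/(ω·C) = 0 - j0.8884 Ω
  Z2: Z = R = 1970 Ω
  Z3: Z = R = 910 Ω
  Z4: Z = jωL = j·1.395e+04·0.0882 = 0 + j1230 Ω
  Z5: Z = 1/(jωC) = -j/(ω·C) = 0 - j7.169e+04 Ω
Step 3 — Bridge requires nodal analysis (the Z5 bridge couples midpoints C and D, so the two paths cannot be reduced to a simple series/parallel combination). Setting node B to ground and injecting 1 A at node A, the 3-node admittance system at A, C, D solves to V_A = Z_AB = 827.3 + j483.6 Ω = 958.2∠30.3° Ω.
Step 4 — Source phasor: V = 5∠-92.2° V = -0.1919 - j4.996 V.
Step 5 — Current: I = V / Z = -0.002804 - j0.0044 A = 0.005218∠-122.5° A.
Step 6 — Complex power: S = V·I* = 0.02252 + j0.01317 VA.
Step 7 — Real power: P = Re(S) = 0.02252 W.
Step 8 — Reactive power: Q = Im(S) = 0.01317 VAR.
Step 9 — Apparent power: |S| = 0.02609 VA.
Step 10 — Power factor: PF = P/|S| = 0.8633 (lagging).

(a) P = 0.02252 W  (b) Q = 0.01317 VAR  (c) S = 0.02609 VA  (d) PF = 0.8633 (lagging)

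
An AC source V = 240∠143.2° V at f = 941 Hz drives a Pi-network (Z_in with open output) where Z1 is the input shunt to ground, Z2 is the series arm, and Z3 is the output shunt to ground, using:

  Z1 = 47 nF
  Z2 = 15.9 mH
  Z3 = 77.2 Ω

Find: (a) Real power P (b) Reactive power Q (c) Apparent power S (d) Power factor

Step 1 — Angular frequency: ω = 2π·f = 2π·941 = 5912 rad/s.
Step 2 — Component impedances:
  Z1: Z = 1/(jωC) = -j/(ω·C) = 0 - j3599 Ω
  Z2: Z = jωL = j·5912·0.0159 = 0 + j94.01 Ω
  Z3: Z = R = 77.2 Ω
Step 3 — With open output, the series arm Z2 and the output shunt Z3 appear in series to ground: Z2 + Z3 = 77.2 + j94.01 Ω.
Step 4 — Parallel with input shunt Z1: Z_in = Z1 || (Z2 + Z3) = 81.36 + j94.74 Ω = 124.9∠49.3° Ω.
Step 5 — Source phasor: V = 240∠143.2° V = -192.2 + j143.8 V.
Step 6 — Current: I = V / Z = -0.1292 + j1.918 A = 1.922∠93.9° A.
Step 7 — Complex power: S = V·I* = 300.5 + j349.9 VA.
Step 8 — Real power: P = Re(S) = 300.5 W.
Step 9 — Reactive power: Q = Im(S) = 349.9 VAR.
Step 10 — Apparent power: |S| = 461.3 VA.
Step 11 — Power factor: PF = P/|S| = 0.6515 (lagging).

(a) P = 300.5 W  (b) Q = 349.9 VAR  (c) S = 461.3 VA  (d) PF = 0.6515 (lagging)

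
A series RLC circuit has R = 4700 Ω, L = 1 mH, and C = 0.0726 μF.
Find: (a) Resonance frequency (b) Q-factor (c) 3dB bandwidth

Step 1 — Resonance condition Im(Z)=0 gives ω₀ = 1/√(LC).
Step 2 — ω₀ = 1/√(0.001·7.26e-08) = 1.174e+05 rad/s.
Step 3 — f₀ = ω₀/(2π) = 1.868e+04 Hz.
Step 4 — Series Q: Q = ω₀L/R = 1.174e+05·0.001/4700 = 0.02497.
Step 5 — 3dB bandwidth: Δω = ω₀/Q = 4.7e+06 rad/s; BW = Δω/(2π) = 7.48e+05 Hz.

(a) f₀ = 1.868e+04 Hz  (b) Q = 0.02497  (c) BW = 7.48e+05 Hz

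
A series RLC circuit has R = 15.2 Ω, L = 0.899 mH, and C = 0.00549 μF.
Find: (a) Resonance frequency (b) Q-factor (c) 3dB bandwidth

Step 1 — Resonance: ω₀ = 1/√(LC) = 1/√(0.000899·5.49e-09) = 4.501e+05 rad/s.
Step 2 — f₀ = ω₀/(2π) = 7.164e+04 Hz.
Step 3 — Series Q: Q = ω₀L/R = 4.501e+05·0.000899/15.2 = 26.62.
Step 4 — Bandwidth: Δω = ω₀/Q = 1.691e+04 rad/s; BW = Δω/(2π) = 2691 Hz.

(a) f₀ = 7.164e+04 Hz  (b) Q = 26.62  (c) BW = 2691 Hz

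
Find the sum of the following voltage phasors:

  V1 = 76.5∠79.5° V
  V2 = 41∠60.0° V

Step 1 — Convert each phasor to rectangular form:
  V1 = 76.5·(cos(79.5°) + j·sin(79.5°)) = 13.94 + j75.22 V
  V2 = 41·(cos(60.0°) + j·sin(60.0°)) = 20.5 + j35.51 V
Step 2 — Sum components: V_total = 34.44 + j110.7 V.
Step 3 — Convert to polar: |V_total| = 116 V, ∠V_total = 72.7°.

V_total = 116∠72.7° V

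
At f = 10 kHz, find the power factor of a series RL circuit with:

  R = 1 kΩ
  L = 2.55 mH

Step 1 — Angular frequency: ω = 2π·f = 2π·1e+04 = 6.283e+04 rad/s.
Step 2 — Component impedances:
  R: Z = R = 1000 Ω
  L: Z = jωL = j·6.283e+04·0.00255 = 0 + j160.2 Ω
Step 3 — Series combination: Z_total = R + L = 1000 + j160.2 Ω = 1013∠9.1° Ω.
Step 4 — Power factor: PF = cos(φ) = Re(Z)/|Z| = 1000/1012.8 = 0.9874.
Step 5 — Type: Im(Z) = 160.2 ⇒ lagging (phase φ = 9.1°).

PF = 0.9874 (lagging, φ = 9.1°)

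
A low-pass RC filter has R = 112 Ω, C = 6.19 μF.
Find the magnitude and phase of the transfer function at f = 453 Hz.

Step 1 — Angular frequency: ω = 2π·453 = 2846 rad/s.
Step 2 — Transfer function: H(jω) = 1/(1 + jωRC).
Step 3 — Denominator: 1 + jωRC = 1 + j·2846·112·6.19e-06 = 1 + j1.973.
Step 4 — H = 0.2043 - j0.4032.
Step 5 — Magnitude: |H| = 0.452 (-6.9 dB); phase: φ = -63.1°.

|H| = 0.452 (-6.9 dB), φ = -63.1°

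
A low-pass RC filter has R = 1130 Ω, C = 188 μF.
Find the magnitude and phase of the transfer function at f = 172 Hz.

Step 1 — Angular frequency: ω = 2π·172 = 1081 rad/s.
Step 2 — Transfer function: H(jω) = 1/(1 + jωRC).
Step 3 — Denominator: 1 + jωRC = 1 + j·1081·1130·0.000188 = 1 + j229.6.
Step 4 — H = 1.897e-05 - j0.004356.
Step 5 — Magnitude: |H| = 0.004356 (-47.2 dB); phase: φ = -89.8°.

|H| = 0.004356 (-47.2 dB), φ = -89.8°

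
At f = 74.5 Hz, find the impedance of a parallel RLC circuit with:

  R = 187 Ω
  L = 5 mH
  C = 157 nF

Step 1 — Angular frequency: ω = 2π·f = 2π·74.5 = 468.1 rad/s.
Step 2 — Component impedances:
  R: Z = R = 187 Ω
  L: Z = jωL = j·468.1·0.005 = 0 + j2.34 Ω
  C: Z = 1/(jωC) = -j/(ω·C) = 0 - j1.361e+04 Ω
Step 3 — Parallel combination: 1/Z_total = 1/R + 1/L + 1/C; Z_total = 0.0293 + j2.341 Ω = 2.341∠89.3° Ω.

Z = 0.0293 + j2.341 Ω = 2.341∠89.3° Ω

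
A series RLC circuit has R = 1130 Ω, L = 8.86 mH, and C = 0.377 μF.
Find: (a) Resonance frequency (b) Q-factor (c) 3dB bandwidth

Step 1 — Resonance: ω₀ = 1/√(LC) = 1/√(0.00886·3.77e-07) = 1.73e+04 rad/s.
Step 2 — f₀ = ω₀/(2π) = 2754 Hz.
Step 3 — Series Q: Q = ω₀L/R = 1.73e+04·0.00886/1130 = 0.1357.
Step 4 — Bandwidth: Δω = ω₀/Q = 1.275e+05 rad/s; BW = Δω/(2π) = 2.03e+04 Hz.

(a) f₀ = 2754 Hz  (b) Q = 0.1357  (c) BW = 2.03e+04 Hz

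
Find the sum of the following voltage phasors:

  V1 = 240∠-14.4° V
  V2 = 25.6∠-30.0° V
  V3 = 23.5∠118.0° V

Step 1 — Convert each phasor to rectangular form:
  V1 = 240·(cos(-14.4°) + j·sin(-14.4°)) = 232.5 - j59.69 V
  V2 = 25.6·(cos(-30.0°) + j·sin(-30.0°)) = 22.17 - j12.8 V
  V3 = 23.5·(cos(118.0°) + j·sin(118.0°)) = -11.03 + j20.75 V
Step 2 — Sum components: V_total = 243.6 - j51.74 V.
Step 3 — Convert to polar: |V_total| = 249 V, ∠V_total = -12.0°.

V_total = 249∠-12.0° V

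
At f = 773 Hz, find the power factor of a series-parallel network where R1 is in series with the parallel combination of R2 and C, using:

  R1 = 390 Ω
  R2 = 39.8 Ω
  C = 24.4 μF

Step 1 — Angular frequency: ω = 2π·f = 2π·773 = 4857 rad/s.
Step 2 — Component impedances:
  R1: Z = R = 390 Ω
  R2: Z = R = 39.8 Ω
  C: Z = 1/(jωC) = -j/(ω·C) = 0 - j8.438 Ω
Step 3 — Parallel branch: R2 || C = 1/(1/R2 + 1/C) = 1.712 - j8.075 Ω.
Step 4 — Series with R1: Z_total = R1 + (R2 || C) = 391.7 - j8.075 Ω = 391.8∠-1.2° Ω.
Step 5 — Power factor: PF = cos(φ) = Re(Z)/|Z| = 391.71/391.8 = 0.9998.
Step 6 — Type: Im(Z) = -8.075 ⇒ leading (phase φ = -1.2°).

PF = 0.9998 (leading, φ = -1.2°)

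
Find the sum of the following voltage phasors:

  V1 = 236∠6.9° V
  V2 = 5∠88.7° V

Step 1 — Convert each phasor to rectangular form:
  V1 = 236·(cos(6.9°) + j·sin(6.9°)) = 234.3 + j28.35 V
  V2 = 5·(cos(88.7°) + j·sin(88.7°)) = 0.1134 + j4.999 V
Step 2 — Sum components: V_total = 234.4 + j33.35 V.
Step 3 — Convert to polar: |V_total| = 236.8 V, ∠V_total = 8.1°.

V_total = 236.8∠8.1° V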